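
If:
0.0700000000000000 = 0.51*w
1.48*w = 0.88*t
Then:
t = 0.23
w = 0.14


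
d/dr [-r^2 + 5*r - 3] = 5 - 2*r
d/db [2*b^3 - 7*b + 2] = 6*b^2 - 7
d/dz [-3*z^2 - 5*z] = -6*z - 5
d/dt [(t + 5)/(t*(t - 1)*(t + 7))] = (-2*t^3 - 21*t^2 - 60*t + 35)/(t^2*(t^4 + 12*t^3 + 22*t^2 - 84*t + 49))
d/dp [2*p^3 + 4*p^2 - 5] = 2*p*(3*p + 4)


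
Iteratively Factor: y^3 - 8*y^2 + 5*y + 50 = (y - 5)*(y^2 - 3*y - 10) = (y - 5)*(y + 2)*(y - 5)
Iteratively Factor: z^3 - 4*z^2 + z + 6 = (z - 3)*(z^2 - z - 2) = (z - 3)*(z + 1)*(z - 2)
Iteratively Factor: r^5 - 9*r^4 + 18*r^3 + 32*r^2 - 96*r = (r - 4)*(r^4 - 5*r^3 - 2*r^2 + 24*r) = r*(r - 4)*(r^3 - 5*r^2 - 2*r + 24) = r*(r - 4)^2*(r^2 - r - 6) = r*(r - 4)^2*(r - 3)*(r + 2)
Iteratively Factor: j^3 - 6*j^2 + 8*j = (j - 4)*(j^2 - 2*j) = (j - 4)*(j - 2)*(j)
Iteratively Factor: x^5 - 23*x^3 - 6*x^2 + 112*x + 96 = (x + 2)*(x^4 - 2*x^3 - 19*x^2 + 32*x + 48) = (x - 4)*(x + 2)*(x^3 + 2*x^2 - 11*x - 12) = (x - 4)*(x + 1)*(x + 2)*(x^2 + x - 12) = (x - 4)*(x - 3)*(x + 1)*(x + 2)*(x + 4)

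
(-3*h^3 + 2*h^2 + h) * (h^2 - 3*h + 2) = -3*h^5 + 11*h^4 - 11*h^3 + h^2 + 2*h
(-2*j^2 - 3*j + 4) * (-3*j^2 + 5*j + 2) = 6*j^4 - j^3 - 31*j^2 + 14*j + 8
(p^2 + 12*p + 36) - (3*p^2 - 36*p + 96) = -2*p^2 + 48*p - 60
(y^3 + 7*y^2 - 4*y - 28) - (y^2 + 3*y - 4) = y^3 + 6*y^2 - 7*y - 24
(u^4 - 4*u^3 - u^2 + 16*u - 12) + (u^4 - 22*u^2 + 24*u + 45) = 2*u^4 - 4*u^3 - 23*u^2 + 40*u + 33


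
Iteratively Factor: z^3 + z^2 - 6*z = (z)*(z^2 + z - 6) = z*(z + 3)*(z - 2)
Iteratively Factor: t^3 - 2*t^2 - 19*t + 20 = (t - 5)*(t^2 + 3*t - 4) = (t - 5)*(t + 4)*(t - 1)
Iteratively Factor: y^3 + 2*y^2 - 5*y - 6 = (y - 2)*(y^2 + 4*y + 3) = (y - 2)*(y + 1)*(y + 3)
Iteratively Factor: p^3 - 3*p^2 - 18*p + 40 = (p + 4)*(p^2 - 7*p + 10) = (p - 2)*(p + 4)*(p - 5)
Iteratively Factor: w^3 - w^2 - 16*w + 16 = (w + 4)*(w^2 - 5*w + 4) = (w - 1)*(w + 4)*(w - 4)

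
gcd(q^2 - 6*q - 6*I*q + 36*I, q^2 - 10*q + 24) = q - 6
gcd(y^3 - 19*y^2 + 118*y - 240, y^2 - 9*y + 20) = y - 5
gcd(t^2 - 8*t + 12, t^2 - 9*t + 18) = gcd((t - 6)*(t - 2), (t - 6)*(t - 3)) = t - 6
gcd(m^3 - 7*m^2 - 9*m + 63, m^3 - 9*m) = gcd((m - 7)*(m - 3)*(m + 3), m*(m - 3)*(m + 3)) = m^2 - 9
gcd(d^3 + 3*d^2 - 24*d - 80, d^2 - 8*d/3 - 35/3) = d - 5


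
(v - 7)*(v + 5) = v^2 - 2*v - 35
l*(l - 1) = l^2 - l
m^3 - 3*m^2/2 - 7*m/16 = m*(m - 7/4)*(m + 1/4)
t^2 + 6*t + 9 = (t + 3)^2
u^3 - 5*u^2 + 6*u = u*(u - 3)*(u - 2)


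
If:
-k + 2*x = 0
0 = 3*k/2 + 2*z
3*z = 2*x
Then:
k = 0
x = 0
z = 0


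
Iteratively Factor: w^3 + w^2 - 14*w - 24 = (w + 3)*(w^2 - 2*w - 8) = (w + 2)*(w + 3)*(w - 4)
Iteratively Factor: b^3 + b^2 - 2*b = (b + 2)*(b^2 - b) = (b - 1)*(b + 2)*(b)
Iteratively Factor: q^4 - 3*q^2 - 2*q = (q)*(q^3 - 3*q - 2) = q*(q + 1)*(q^2 - q - 2) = q*(q - 2)*(q + 1)*(q + 1)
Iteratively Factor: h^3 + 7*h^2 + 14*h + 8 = (h + 2)*(h^2 + 5*h + 4) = (h + 1)*(h + 2)*(h + 4)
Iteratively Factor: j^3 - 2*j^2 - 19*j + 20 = (j + 4)*(j^2 - 6*j + 5) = (j - 1)*(j + 4)*(j - 5)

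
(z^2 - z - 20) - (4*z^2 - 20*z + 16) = -3*z^2 + 19*z - 36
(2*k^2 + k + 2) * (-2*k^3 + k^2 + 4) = -4*k^5 - 3*k^3 + 10*k^2 + 4*k + 8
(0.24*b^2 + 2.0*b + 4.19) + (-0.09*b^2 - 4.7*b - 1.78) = 0.15*b^2 - 2.7*b + 2.41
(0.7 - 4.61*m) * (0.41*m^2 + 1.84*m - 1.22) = -1.8901*m^3 - 8.1954*m^2 + 6.9122*m - 0.854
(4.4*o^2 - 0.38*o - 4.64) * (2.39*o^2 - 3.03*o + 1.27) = 10.516*o^4 - 14.2402*o^3 - 4.3502*o^2 + 13.5766*o - 5.8928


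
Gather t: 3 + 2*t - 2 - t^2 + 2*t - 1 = -t^2 + 4*t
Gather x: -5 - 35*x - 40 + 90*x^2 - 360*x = 90*x^2 - 395*x - 45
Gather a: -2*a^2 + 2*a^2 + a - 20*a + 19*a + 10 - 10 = 0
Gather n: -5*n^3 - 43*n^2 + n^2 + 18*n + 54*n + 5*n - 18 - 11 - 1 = -5*n^3 - 42*n^2 + 77*n - 30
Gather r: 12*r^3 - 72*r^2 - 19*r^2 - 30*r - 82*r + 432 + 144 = 12*r^3 - 91*r^2 - 112*r + 576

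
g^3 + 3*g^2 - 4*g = g*(g - 1)*(g + 4)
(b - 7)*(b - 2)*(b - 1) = b^3 - 10*b^2 + 23*b - 14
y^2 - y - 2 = (y - 2)*(y + 1)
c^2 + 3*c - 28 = (c - 4)*(c + 7)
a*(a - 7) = a^2 - 7*a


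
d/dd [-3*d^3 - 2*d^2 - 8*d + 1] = -9*d^2 - 4*d - 8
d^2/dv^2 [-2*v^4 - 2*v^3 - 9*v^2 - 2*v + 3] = -24*v^2 - 12*v - 18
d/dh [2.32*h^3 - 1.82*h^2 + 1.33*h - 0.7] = 6.96*h^2 - 3.64*h + 1.33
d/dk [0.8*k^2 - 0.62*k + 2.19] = 1.6*k - 0.62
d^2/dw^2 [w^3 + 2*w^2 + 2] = 6*w + 4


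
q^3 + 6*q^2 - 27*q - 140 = (q - 5)*(q + 4)*(q + 7)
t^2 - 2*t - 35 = (t - 7)*(t + 5)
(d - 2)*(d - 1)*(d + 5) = d^3 + 2*d^2 - 13*d + 10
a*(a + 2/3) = a^2 + 2*a/3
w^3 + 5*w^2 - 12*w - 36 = (w - 3)*(w + 2)*(w + 6)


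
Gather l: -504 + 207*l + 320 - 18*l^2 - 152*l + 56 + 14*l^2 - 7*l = -4*l^2 + 48*l - 128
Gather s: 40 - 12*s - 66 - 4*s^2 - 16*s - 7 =-4*s^2 - 28*s - 33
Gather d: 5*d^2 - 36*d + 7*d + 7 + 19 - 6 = 5*d^2 - 29*d + 20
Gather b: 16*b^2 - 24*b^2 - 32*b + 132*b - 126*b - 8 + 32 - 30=-8*b^2 - 26*b - 6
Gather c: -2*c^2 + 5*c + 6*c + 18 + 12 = -2*c^2 + 11*c + 30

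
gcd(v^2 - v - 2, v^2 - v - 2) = v^2 - v - 2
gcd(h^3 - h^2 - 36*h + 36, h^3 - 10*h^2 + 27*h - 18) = h^2 - 7*h + 6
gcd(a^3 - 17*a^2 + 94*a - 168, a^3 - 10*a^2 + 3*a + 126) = a^2 - 13*a + 42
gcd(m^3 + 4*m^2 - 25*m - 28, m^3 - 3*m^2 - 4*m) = m^2 - 3*m - 4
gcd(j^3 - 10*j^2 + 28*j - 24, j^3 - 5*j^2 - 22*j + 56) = j - 2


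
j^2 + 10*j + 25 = (j + 5)^2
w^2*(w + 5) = w^3 + 5*w^2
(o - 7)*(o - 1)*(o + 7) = o^3 - o^2 - 49*o + 49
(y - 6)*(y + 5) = y^2 - y - 30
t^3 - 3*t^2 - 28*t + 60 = (t - 6)*(t - 2)*(t + 5)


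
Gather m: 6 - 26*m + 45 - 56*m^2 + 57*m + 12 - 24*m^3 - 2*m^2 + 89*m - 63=-24*m^3 - 58*m^2 + 120*m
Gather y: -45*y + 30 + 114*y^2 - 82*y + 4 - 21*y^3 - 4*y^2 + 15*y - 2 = -21*y^3 + 110*y^2 - 112*y + 32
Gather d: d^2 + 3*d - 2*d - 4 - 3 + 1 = d^2 + d - 6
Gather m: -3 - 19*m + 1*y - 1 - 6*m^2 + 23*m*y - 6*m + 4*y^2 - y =-6*m^2 + m*(23*y - 25) + 4*y^2 - 4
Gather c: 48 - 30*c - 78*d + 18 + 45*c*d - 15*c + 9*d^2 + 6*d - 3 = c*(45*d - 45) + 9*d^2 - 72*d + 63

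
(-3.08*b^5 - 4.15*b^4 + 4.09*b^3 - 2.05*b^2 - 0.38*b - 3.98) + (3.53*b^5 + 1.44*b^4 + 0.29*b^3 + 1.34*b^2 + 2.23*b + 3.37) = 0.45*b^5 - 2.71*b^4 + 4.38*b^3 - 0.71*b^2 + 1.85*b - 0.61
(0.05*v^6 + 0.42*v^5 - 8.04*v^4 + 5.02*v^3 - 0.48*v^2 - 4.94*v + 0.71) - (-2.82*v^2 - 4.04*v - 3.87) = 0.05*v^6 + 0.42*v^5 - 8.04*v^4 + 5.02*v^3 + 2.34*v^2 - 0.9*v + 4.58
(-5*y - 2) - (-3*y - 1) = -2*y - 1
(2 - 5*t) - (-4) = 6 - 5*t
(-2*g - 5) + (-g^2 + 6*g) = -g^2 + 4*g - 5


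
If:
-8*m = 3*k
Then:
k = -8*m/3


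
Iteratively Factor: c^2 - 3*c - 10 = (c + 2)*(c - 5)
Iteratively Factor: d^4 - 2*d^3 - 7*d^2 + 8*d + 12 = (d - 3)*(d^3 + d^2 - 4*d - 4) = (d - 3)*(d + 2)*(d^2 - d - 2) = (d - 3)*(d - 2)*(d + 2)*(d + 1)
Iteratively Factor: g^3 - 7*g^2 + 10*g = (g)*(g^2 - 7*g + 10) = g*(g - 5)*(g - 2)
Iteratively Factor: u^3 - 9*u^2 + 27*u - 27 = (u - 3)*(u^2 - 6*u + 9) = (u - 3)^2*(u - 3)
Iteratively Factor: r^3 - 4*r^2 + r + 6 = (r - 3)*(r^2 - r - 2) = (r - 3)*(r - 2)*(r + 1)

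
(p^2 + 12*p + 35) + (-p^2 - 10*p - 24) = 2*p + 11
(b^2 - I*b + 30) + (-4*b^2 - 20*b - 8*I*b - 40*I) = -3*b^2 - 20*b - 9*I*b + 30 - 40*I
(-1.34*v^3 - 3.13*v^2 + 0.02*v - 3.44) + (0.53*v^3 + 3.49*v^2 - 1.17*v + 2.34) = -0.81*v^3 + 0.36*v^2 - 1.15*v - 1.1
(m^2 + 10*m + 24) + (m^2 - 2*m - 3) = 2*m^2 + 8*m + 21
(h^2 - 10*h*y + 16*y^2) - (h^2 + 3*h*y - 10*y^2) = -13*h*y + 26*y^2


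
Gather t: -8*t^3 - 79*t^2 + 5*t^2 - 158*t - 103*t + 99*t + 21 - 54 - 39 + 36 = -8*t^3 - 74*t^2 - 162*t - 36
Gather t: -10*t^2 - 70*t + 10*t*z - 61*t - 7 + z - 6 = -10*t^2 + t*(10*z - 131) + z - 13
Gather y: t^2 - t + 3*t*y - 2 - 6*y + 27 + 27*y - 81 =t^2 - t + y*(3*t + 21) - 56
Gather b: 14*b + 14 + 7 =14*b + 21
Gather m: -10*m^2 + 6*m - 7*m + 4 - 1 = -10*m^2 - m + 3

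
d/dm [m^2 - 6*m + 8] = 2*m - 6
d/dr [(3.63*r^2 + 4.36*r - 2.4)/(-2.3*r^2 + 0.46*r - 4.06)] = (11.6978*r^2 - 40.5156*r - 16.5976)/(5.29*r^4 - 2.116*r^3 + 18.8876*r^2 - 3.7352*r + 16.4836)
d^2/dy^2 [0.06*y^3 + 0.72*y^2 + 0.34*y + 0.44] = 0.36*y + 1.44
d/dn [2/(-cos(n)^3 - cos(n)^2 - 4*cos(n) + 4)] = 2*(3*sin(n)^2 - 2*cos(n) - 7)*sin(n)/(cos(n)^3 + cos(n)^2 + 4*cos(n) - 4)^2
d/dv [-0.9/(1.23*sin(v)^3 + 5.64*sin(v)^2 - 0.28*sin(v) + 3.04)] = (3.321*sin(v)^2 + 10.152*sin(v) - 0.252)*cos(v)/(1.23*sin(v)^3 + 5.64*sin(v)^2 - 0.28*sin(v) + 3.04)^2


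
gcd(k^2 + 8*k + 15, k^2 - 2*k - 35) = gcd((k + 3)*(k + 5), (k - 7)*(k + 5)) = k + 5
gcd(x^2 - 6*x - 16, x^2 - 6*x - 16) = x^2 - 6*x - 16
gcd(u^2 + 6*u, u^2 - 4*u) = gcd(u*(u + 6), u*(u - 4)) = u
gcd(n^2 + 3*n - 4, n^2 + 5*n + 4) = n + 4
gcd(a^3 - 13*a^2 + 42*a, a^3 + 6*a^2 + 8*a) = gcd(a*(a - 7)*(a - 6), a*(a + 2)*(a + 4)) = a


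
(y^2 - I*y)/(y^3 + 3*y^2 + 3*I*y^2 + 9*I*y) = (y - I)/(y^2 + 3*y*(1 + I) + 9*I)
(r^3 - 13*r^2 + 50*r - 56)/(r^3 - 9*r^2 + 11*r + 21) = (r^2 - 6*r + 8)/(r^2 - 2*r - 3)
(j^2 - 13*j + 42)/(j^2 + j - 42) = (j - 7)/(j + 7)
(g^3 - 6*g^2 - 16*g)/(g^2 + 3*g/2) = 2*(g^2 - 6*g - 16)/(2*g + 3)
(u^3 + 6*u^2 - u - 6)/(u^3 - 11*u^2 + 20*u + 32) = (u^2 + 5*u - 6)/(u^2 - 12*u + 32)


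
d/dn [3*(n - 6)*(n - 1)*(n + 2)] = 9*n^2 - 30*n - 24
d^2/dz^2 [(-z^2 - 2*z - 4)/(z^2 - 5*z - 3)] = 14*(-z^3 - 3*z^2 + 6*z - 13)/(z^6 - 15*z^5 + 66*z^4 - 35*z^3 - 198*z^2 - 135*z - 27)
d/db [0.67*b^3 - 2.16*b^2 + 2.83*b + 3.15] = 2.01*b^2 - 4.32*b + 2.83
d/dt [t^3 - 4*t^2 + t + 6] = 3*t^2 - 8*t + 1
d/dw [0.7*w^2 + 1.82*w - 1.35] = 1.4*w + 1.82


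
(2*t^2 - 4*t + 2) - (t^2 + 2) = t^2 - 4*t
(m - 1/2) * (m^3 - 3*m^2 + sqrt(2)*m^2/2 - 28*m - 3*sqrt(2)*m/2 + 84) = m^4 - 7*m^3/2 + sqrt(2)*m^3/2 - 53*m^2/2 - 7*sqrt(2)*m^2/4 + 3*sqrt(2)*m/4 + 98*m - 42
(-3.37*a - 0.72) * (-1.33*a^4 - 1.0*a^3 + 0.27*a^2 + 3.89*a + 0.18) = 4.4821*a^5 + 4.3276*a^4 - 0.1899*a^3 - 13.3037*a^2 - 3.4074*a - 0.1296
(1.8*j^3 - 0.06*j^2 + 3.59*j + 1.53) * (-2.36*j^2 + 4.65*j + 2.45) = -4.248*j^5 + 8.5116*j^4 - 4.3414*j^3 + 12.9357*j^2 + 15.91*j + 3.7485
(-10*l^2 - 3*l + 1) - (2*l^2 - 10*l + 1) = -12*l^2 + 7*l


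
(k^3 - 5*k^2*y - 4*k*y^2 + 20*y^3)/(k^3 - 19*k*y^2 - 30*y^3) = (k - 2*y)/(k + 3*y)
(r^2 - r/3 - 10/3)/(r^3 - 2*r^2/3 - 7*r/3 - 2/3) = (3*r + 5)/(3*r^2 + 4*r + 1)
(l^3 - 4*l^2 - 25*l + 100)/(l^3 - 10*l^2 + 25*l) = (l^2 + l - 20)/(l*(l - 5))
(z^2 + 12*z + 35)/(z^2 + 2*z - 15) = (z + 7)/(z - 3)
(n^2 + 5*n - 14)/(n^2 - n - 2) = (n + 7)/(n + 1)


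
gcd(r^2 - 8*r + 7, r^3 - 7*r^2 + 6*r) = r - 1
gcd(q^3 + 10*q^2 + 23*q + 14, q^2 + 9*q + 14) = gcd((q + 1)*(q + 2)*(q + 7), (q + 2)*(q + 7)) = q^2 + 9*q + 14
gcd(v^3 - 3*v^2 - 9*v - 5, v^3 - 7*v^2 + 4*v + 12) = v + 1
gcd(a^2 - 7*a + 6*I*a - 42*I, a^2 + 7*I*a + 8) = 1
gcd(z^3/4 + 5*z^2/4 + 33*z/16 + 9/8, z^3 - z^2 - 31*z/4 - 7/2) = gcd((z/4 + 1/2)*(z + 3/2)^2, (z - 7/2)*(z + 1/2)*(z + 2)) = z + 2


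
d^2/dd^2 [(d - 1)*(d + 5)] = 2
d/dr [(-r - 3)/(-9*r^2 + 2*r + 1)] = (-9*r^2 - 54*r + 5)/(81*r^4 - 36*r^3 - 14*r^2 + 4*r + 1)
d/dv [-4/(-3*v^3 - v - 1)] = 4*(-9*v^2 - 1)/(3*v^3 + v + 1)^2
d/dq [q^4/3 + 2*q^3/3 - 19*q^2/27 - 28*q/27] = 4*q^3/3 + 2*q^2 - 38*q/27 - 28/27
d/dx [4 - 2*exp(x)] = -2*exp(x)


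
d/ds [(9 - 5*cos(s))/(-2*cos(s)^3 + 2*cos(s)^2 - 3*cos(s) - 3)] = 8*(10*cos(s)^3 - 32*cos(s)^2 + 18*cos(s) - 21)*sin(s)/(4*sin(s)^2 + 9*cos(s) + cos(3*s) + 2)^2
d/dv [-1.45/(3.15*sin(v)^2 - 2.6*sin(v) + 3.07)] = (9.135*sin(v) - 3.77)*cos(v)/(3.15*sin(v)^2 - 2.6*sin(v) + 3.07)^2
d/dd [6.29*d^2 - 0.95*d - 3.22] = 12.58*d - 0.95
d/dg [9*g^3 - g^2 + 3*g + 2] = 27*g^2 - 2*g + 3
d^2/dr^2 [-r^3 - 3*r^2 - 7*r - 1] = -6*r - 6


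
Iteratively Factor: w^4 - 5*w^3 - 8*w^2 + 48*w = (w - 4)*(w^3 - w^2 - 12*w) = (w - 4)^2*(w^2 + 3*w) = w*(w - 4)^2*(w + 3)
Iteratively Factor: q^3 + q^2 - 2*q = (q - 1)*(q^2 + 2*q) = q*(q - 1)*(q + 2)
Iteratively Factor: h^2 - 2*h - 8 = (h - 4)*(h + 2)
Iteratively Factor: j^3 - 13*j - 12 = (j - 4)*(j^2 + 4*j + 3) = (j - 4)*(j + 3)*(j + 1)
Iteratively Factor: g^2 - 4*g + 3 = (g - 3)*(g - 1)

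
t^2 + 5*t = t*(t + 5)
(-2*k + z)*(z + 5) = -2*k*z - 10*k + z^2 + 5*z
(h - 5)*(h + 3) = h^2 - 2*h - 15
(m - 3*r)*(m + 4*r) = m^2 + m*r - 12*r^2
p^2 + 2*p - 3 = (p - 1)*(p + 3)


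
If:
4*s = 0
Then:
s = 0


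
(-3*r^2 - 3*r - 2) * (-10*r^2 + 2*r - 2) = 30*r^4 + 24*r^3 + 20*r^2 + 2*r + 4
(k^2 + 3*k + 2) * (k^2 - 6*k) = k^4 - 3*k^3 - 16*k^2 - 12*k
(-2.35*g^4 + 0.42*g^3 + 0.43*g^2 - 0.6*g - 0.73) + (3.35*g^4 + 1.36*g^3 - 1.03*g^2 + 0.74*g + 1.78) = 1.0*g^4 + 1.78*g^3 - 0.6*g^2 + 0.14*g + 1.05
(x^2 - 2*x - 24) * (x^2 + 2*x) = x^4 - 28*x^2 - 48*x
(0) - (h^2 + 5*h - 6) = -h^2 - 5*h + 6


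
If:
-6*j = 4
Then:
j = -2/3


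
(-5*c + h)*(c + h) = -5*c^2 - 4*c*h + h^2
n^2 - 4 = (n - 2)*(n + 2)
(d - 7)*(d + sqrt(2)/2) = d^2 - 7*d + sqrt(2)*d/2 - 7*sqrt(2)/2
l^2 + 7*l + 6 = (l + 1)*(l + 6)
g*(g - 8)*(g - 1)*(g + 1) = g^4 - 8*g^3 - g^2 + 8*g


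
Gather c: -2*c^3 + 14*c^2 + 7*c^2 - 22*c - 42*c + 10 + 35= -2*c^3 + 21*c^2 - 64*c + 45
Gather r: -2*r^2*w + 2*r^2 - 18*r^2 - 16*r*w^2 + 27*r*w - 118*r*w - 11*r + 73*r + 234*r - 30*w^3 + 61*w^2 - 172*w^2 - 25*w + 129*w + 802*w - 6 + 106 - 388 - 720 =r^2*(-2*w - 16) + r*(-16*w^2 - 91*w + 296) - 30*w^3 - 111*w^2 + 906*w - 1008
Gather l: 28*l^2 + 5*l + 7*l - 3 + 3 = 28*l^2 + 12*l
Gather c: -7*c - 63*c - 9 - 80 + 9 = -70*c - 80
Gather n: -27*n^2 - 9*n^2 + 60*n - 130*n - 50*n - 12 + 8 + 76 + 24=-36*n^2 - 120*n + 96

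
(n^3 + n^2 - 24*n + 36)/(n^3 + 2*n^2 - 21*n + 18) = (n - 2)/(n - 1)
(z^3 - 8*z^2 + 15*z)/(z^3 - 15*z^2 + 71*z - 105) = z/(z - 7)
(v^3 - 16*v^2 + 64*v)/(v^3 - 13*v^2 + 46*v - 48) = v*(v - 8)/(v^2 - 5*v + 6)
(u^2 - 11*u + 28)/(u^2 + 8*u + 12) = (u^2 - 11*u + 28)/(u^2 + 8*u + 12)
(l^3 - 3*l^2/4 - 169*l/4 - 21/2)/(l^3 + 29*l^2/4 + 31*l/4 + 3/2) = (l - 7)/(l + 1)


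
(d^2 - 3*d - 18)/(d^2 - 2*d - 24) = (d + 3)/(d + 4)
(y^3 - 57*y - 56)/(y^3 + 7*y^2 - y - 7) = (y - 8)/(y - 1)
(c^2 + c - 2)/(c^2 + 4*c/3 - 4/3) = 3*(c - 1)/(3*c - 2)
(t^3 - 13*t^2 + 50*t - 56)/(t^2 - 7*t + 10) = (t^2 - 11*t + 28)/(t - 5)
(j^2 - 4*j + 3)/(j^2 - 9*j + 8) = (j - 3)/(j - 8)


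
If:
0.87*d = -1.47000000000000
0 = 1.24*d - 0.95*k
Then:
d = -1.69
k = -2.21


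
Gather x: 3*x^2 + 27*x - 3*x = 3*x^2 + 24*x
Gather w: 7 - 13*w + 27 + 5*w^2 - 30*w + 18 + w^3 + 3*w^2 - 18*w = w^3 + 8*w^2 - 61*w + 52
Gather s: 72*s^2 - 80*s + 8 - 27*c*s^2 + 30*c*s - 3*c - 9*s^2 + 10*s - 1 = -3*c + s^2*(63 - 27*c) + s*(30*c - 70) + 7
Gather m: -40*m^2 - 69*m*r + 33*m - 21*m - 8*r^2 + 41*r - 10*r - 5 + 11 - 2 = -40*m^2 + m*(12 - 69*r) - 8*r^2 + 31*r + 4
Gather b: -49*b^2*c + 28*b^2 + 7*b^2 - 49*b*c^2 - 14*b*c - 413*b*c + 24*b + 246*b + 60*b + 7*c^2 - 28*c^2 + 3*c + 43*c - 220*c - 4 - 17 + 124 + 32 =b^2*(35 - 49*c) + b*(-49*c^2 - 427*c + 330) - 21*c^2 - 174*c + 135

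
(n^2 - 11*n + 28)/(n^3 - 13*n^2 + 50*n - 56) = 1/(n - 2)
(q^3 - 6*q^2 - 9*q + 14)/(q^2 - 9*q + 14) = (q^2 + q - 2)/(q - 2)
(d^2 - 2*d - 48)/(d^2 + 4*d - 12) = (d - 8)/(d - 2)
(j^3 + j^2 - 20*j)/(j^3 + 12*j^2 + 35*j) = (j - 4)/(j + 7)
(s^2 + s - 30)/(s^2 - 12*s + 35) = (s + 6)/(s - 7)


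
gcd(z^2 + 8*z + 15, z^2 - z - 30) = z + 5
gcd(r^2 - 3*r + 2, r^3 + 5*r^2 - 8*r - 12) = r - 2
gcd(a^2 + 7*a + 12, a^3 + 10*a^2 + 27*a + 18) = a + 3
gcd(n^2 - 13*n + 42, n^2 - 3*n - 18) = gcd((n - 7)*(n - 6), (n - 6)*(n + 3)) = n - 6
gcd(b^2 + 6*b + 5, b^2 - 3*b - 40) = b + 5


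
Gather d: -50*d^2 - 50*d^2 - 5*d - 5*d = -100*d^2 - 10*d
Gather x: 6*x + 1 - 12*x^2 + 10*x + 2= -12*x^2 + 16*x + 3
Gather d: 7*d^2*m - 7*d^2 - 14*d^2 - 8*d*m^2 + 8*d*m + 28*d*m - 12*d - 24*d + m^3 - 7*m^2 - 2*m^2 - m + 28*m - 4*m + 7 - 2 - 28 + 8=d^2*(7*m - 21) + d*(-8*m^2 + 36*m - 36) + m^3 - 9*m^2 + 23*m - 15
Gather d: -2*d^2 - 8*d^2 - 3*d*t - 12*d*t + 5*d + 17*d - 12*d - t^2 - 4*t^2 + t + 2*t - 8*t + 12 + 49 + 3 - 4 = -10*d^2 + d*(10 - 15*t) - 5*t^2 - 5*t + 60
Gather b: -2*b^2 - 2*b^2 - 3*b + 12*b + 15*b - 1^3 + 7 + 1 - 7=-4*b^2 + 24*b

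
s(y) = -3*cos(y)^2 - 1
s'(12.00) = -2.72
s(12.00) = -3.14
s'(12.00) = -2.72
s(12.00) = -3.14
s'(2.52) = -2.84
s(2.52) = -2.98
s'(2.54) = -2.80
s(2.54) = -3.04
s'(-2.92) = 1.29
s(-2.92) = -3.86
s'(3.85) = 2.96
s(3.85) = -2.73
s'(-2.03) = 2.38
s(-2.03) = -1.59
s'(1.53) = 0.24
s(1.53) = -1.00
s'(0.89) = 2.93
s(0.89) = -2.19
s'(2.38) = -3.00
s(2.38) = -2.57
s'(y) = 6*sin(y)*cos(y)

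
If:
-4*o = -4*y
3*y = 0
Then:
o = 0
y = 0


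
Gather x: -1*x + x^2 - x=x^2 - 2*x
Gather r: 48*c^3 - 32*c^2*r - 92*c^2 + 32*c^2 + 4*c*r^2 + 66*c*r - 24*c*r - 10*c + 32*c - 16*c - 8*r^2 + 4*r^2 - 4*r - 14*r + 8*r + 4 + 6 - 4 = 48*c^3 - 60*c^2 + 6*c + r^2*(4*c - 4) + r*(-32*c^2 + 42*c - 10) + 6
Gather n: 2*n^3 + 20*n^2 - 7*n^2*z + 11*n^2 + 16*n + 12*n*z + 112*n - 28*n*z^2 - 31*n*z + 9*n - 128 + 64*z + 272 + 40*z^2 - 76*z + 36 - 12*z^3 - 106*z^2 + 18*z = 2*n^3 + n^2*(31 - 7*z) + n*(-28*z^2 - 19*z + 137) - 12*z^3 - 66*z^2 + 6*z + 180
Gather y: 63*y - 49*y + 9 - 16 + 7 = 14*y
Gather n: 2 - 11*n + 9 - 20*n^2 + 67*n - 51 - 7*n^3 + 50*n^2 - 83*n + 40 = -7*n^3 + 30*n^2 - 27*n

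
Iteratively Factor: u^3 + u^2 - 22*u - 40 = (u + 2)*(u^2 - u - 20) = (u + 2)*(u + 4)*(u - 5)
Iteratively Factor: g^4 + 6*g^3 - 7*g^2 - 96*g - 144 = (g + 3)*(g^3 + 3*g^2 - 16*g - 48) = (g - 4)*(g + 3)*(g^2 + 7*g + 12) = (g - 4)*(g + 3)*(g + 4)*(g + 3)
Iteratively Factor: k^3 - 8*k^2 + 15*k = (k)*(k^2 - 8*k + 15) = k*(k - 3)*(k - 5)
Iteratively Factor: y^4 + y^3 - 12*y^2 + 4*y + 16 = (y + 1)*(y^3 - 12*y + 16) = (y + 1)*(y + 4)*(y^2 - 4*y + 4) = (y - 2)*(y + 1)*(y + 4)*(y - 2)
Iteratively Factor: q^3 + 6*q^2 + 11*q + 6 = (q + 3)*(q^2 + 3*q + 2) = (q + 1)*(q + 3)*(q + 2)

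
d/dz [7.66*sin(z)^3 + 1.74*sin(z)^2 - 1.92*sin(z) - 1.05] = (22.98*sin(z)^2 + 3.48*sin(z) - 1.92)*cos(z)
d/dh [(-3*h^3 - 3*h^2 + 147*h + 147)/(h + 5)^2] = 3*(-h^3 - 15*h^2 - 59*h + 147)/(h^3 + 15*h^2 + 75*h + 125)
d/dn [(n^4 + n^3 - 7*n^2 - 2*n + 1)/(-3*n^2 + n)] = (-6*n^5 + 2*n^3 - 13*n^2 + 6*n - 1)/(n^2*(9*n^2 - 6*n + 1))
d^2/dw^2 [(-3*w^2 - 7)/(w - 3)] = -68/(w^3 - 9*w^2 + 27*w - 27)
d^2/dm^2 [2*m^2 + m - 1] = 4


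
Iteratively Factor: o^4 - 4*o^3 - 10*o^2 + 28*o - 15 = (o - 5)*(o^3 + o^2 - 5*o + 3) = (o - 5)*(o - 1)*(o^2 + 2*o - 3) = (o - 5)*(o - 1)*(o + 3)*(o - 1)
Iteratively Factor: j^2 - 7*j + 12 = (j - 4)*(j - 3)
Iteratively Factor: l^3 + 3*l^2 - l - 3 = (l + 1)*(l^2 + 2*l - 3) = (l - 1)*(l + 1)*(l + 3)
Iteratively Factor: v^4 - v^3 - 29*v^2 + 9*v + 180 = (v - 3)*(v^3 + 2*v^2 - 23*v - 60) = (v - 3)*(v + 3)*(v^2 - v - 20) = (v - 5)*(v - 3)*(v + 3)*(v + 4)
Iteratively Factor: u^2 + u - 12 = (u + 4)*(u - 3)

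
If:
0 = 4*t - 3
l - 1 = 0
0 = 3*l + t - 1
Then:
No Solution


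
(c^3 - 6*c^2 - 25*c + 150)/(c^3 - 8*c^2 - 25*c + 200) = (c - 6)/(c - 8)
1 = 1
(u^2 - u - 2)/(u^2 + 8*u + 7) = (u - 2)/(u + 7)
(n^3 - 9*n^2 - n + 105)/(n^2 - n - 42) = (n^2 - 2*n - 15)/(n + 6)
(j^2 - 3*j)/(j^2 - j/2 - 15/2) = 2*j/(2*j + 5)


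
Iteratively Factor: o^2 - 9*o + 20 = (o - 5)*(o - 4)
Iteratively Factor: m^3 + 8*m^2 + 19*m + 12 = (m + 3)*(m^2 + 5*m + 4) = (m + 1)*(m + 3)*(m + 4)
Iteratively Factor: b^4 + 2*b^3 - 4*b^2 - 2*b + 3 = (b + 1)*(b^3 + b^2 - 5*b + 3) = (b - 1)*(b + 1)*(b^2 + 2*b - 3) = (b - 1)*(b + 1)*(b + 3)*(b - 1)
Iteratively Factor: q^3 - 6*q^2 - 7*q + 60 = (q - 4)*(q^2 - 2*q - 15) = (q - 4)*(q + 3)*(q - 5)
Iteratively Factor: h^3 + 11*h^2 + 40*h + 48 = (h + 4)*(h^2 + 7*h + 12) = (h + 3)*(h + 4)*(h + 4)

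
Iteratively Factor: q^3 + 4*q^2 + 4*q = (q)*(q^2 + 4*q + 4) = q*(q + 2)*(q + 2)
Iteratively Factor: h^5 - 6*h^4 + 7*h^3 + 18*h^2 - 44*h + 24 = (h - 2)*(h^4 - 4*h^3 - h^2 + 16*h - 12) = (h - 2)*(h - 1)*(h^3 - 3*h^2 - 4*h + 12) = (h - 2)^2*(h - 1)*(h^2 - h - 6) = (h - 2)^2*(h - 1)*(h + 2)*(h - 3)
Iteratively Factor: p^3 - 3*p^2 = (p)*(p^2 - 3*p) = p^2*(p - 3)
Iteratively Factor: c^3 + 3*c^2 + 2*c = (c + 1)*(c^2 + 2*c) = c*(c + 1)*(c + 2)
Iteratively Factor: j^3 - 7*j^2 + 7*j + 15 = (j - 3)*(j^2 - 4*j - 5) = (j - 5)*(j - 3)*(j + 1)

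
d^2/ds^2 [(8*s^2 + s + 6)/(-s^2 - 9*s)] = 2*(71*s^3 - 18*s^2 - 162*s - 486)/(s^3*(s^3 + 27*s^2 + 243*s + 729))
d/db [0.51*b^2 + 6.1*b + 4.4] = 1.02*b + 6.1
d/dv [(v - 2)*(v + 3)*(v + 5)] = 3*v^2 + 12*v - 1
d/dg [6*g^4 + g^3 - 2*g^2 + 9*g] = 24*g^3 + 3*g^2 - 4*g + 9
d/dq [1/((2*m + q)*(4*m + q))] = 2*(-3*m - q)/(64*m^4 + 96*m^3*q + 52*m^2*q^2 + 12*m*q^3 + q^4)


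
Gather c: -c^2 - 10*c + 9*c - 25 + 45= -c^2 - c + 20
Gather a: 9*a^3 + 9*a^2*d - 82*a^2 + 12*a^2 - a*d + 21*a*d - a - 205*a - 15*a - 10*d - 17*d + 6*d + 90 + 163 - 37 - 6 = 9*a^3 + a^2*(9*d - 70) + a*(20*d - 221) - 21*d + 210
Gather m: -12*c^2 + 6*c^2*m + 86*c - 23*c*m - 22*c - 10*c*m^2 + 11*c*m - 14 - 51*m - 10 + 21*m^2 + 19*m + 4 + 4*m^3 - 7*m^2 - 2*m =-12*c^2 + 64*c + 4*m^3 + m^2*(14 - 10*c) + m*(6*c^2 - 12*c - 34) - 20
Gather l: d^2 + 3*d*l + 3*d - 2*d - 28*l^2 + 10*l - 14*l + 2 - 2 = d^2 + d - 28*l^2 + l*(3*d - 4)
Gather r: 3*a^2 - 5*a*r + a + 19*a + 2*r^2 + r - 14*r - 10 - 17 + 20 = 3*a^2 + 20*a + 2*r^2 + r*(-5*a - 13) - 7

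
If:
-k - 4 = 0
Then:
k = -4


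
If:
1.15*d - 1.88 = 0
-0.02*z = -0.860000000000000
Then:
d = 1.63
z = 43.00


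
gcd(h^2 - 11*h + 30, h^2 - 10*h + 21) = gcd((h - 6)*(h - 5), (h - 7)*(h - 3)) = 1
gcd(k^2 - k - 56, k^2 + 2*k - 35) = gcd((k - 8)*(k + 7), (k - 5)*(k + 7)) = k + 7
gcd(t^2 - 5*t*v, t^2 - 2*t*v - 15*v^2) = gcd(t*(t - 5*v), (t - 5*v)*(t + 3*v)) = t - 5*v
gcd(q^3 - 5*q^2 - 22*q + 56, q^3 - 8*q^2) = 1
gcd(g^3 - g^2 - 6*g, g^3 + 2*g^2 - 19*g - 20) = 1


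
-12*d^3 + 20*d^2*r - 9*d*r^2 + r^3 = (-6*d + r)*(-2*d + r)*(-d + r)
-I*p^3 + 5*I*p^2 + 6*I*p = p*(p - 6)*(-I*p - I)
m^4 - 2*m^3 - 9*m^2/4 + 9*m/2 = m*(m - 2)*(m - 3/2)*(m + 3/2)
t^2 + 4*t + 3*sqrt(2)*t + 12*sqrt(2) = (t + 4)*(t + 3*sqrt(2))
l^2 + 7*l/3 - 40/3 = (l - 8/3)*(l + 5)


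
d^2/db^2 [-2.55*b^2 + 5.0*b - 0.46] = -5.10000000000000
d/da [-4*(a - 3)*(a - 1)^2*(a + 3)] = -16*a^3 + 24*a^2 + 64*a - 72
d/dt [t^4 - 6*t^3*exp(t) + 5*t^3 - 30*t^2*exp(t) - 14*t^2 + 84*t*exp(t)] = -6*t^3*exp(t) + 4*t^3 - 48*t^2*exp(t) + 15*t^2 + 24*t*exp(t) - 28*t + 84*exp(t)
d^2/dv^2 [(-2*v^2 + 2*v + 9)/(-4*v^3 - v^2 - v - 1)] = 2*(32*v^6 - 96*v^5 - 912*v^4 - 340*v^3 - 93*v^2 + 87*v + 4)/(64*v^9 + 48*v^8 + 60*v^7 + 73*v^6 + 39*v^5 + 30*v^4 + 19*v^3 + 6*v^2 + 3*v + 1)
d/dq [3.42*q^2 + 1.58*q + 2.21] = 6.84*q + 1.58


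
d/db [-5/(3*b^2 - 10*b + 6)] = 10*(3*b - 5)/(3*b^2 - 10*b + 6)^2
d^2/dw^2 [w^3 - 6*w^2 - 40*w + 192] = 6*w - 12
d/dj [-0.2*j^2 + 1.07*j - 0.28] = 1.07 - 0.4*j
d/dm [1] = 0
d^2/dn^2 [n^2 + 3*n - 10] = 2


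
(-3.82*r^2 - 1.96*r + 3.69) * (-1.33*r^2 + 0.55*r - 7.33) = 5.0806*r^4 + 0.5058*r^3 + 22.0149*r^2 + 16.3963*r - 27.0477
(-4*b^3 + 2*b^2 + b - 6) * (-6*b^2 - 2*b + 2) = 24*b^5 - 4*b^4 - 18*b^3 + 38*b^2 + 14*b - 12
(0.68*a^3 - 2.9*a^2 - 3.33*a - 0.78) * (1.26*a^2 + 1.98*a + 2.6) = 0.8568*a^5 - 2.3076*a^4 - 8.1698*a^3 - 15.1162*a^2 - 10.2024*a - 2.028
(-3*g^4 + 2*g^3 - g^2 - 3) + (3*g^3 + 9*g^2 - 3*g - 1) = -3*g^4 + 5*g^3 + 8*g^2 - 3*g - 4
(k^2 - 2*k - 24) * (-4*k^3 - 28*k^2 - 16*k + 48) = -4*k^5 - 20*k^4 + 136*k^3 + 752*k^2 + 288*k - 1152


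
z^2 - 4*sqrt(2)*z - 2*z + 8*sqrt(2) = (z - 2)*(z - 4*sqrt(2))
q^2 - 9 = (q - 3)*(q + 3)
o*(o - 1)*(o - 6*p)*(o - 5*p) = o^4 - 11*o^3*p - o^3 + 30*o^2*p^2 + 11*o^2*p - 30*o*p^2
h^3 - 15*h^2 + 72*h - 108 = (h - 6)^2*(h - 3)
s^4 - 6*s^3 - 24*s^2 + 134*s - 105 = (s - 7)*(s - 3)*(s - 1)*(s + 5)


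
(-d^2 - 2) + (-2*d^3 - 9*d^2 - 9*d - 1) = -2*d^3 - 10*d^2 - 9*d - 3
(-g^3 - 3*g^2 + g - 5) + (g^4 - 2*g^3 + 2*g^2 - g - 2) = g^4 - 3*g^3 - g^2 - 7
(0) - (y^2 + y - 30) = -y^2 - y + 30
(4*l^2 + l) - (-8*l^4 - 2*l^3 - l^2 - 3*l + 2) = 8*l^4 + 2*l^3 + 5*l^2 + 4*l - 2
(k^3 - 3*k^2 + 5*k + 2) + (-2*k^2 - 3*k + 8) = k^3 - 5*k^2 + 2*k + 10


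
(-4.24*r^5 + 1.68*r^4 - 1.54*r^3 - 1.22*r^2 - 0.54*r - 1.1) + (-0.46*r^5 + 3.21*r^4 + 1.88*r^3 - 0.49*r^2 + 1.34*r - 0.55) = -4.7*r^5 + 4.89*r^4 + 0.34*r^3 - 1.71*r^2 + 0.8*r - 1.65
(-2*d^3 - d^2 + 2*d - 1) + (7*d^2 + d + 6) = -2*d^3 + 6*d^2 + 3*d + 5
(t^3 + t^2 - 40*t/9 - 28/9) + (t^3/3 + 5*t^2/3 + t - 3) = 4*t^3/3 + 8*t^2/3 - 31*t/9 - 55/9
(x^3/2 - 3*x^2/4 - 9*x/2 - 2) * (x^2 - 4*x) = x^5/2 - 11*x^4/4 - 3*x^3/2 + 16*x^2 + 8*x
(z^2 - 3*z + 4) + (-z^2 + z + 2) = 6 - 2*z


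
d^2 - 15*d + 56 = (d - 8)*(d - 7)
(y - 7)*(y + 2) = y^2 - 5*y - 14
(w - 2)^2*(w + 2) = w^3 - 2*w^2 - 4*w + 8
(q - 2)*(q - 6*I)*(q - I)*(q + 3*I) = q^4 - 2*q^3 - 4*I*q^3 + 15*q^2 + 8*I*q^2 - 30*q - 18*I*q + 36*I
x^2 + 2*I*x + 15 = (x - 3*I)*(x + 5*I)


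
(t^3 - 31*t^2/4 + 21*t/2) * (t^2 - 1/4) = t^5 - 31*t^4/4 + 41*t^3/4 + 31*t^2/16 - 21*t/8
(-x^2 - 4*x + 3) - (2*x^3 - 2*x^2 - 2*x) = -2*x^3 + x^2 - 2*x + 3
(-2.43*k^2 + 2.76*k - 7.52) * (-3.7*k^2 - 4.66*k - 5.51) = 8.991*k^4 + 1.1118*k^3 + 28.3517*k^2 + 19.8356*k + 41.4352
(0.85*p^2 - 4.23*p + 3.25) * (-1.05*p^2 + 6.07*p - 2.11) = -0.8925*p^4 + 9.601*p^3 - 30.8821*p^2 + 28.6528*p - 6.8575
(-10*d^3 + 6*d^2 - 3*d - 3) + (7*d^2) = -10*d^3 + 13*d^2 - 3*d - 3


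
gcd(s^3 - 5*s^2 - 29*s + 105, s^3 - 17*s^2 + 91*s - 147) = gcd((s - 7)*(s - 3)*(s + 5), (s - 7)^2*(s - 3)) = s^2 - 10*s + 21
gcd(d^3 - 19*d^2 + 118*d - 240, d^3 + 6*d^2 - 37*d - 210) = d - 6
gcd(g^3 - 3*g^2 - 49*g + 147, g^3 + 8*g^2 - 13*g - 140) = g + 7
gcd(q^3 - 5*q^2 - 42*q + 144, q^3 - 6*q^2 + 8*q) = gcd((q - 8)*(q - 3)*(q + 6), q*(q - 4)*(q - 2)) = 1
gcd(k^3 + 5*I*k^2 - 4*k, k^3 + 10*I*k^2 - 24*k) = k^2 + 4*I*k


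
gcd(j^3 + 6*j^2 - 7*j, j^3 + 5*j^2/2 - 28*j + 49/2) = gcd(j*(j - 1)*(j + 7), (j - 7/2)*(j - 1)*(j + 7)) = j^2 + 6*j - 7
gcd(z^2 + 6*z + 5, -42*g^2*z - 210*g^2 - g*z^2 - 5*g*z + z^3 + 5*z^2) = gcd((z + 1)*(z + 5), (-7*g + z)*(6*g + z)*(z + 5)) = z + 5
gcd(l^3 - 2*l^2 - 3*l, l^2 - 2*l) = l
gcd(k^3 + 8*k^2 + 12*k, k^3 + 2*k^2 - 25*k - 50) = k + 2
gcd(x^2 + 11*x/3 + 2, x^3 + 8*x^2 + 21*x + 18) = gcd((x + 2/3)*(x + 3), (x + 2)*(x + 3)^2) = x + 3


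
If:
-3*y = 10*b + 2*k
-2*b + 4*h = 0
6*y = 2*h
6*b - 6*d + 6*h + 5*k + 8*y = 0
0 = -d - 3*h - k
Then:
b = 0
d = 0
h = 0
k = 0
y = 0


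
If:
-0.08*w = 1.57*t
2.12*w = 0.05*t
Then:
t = 0.00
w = 0.00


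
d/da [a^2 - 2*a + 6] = 2*a - 2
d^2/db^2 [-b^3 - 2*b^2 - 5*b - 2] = -6*b - 4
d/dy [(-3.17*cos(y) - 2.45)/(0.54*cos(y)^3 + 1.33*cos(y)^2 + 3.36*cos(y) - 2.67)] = -(3.4236*cos(y)^3 + 8.1851*cos(y)^2 + 6.517*cos(y) + 16.6959)*sin(y)/(0.54*cos(y)^3 + 1.33*cos(y)^2 + 3.36*cos(y) - 2.67)^2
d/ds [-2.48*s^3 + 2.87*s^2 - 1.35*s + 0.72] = -7.44*s^2 + 5.74*s - 1.35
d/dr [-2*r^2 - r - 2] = -4*r - 1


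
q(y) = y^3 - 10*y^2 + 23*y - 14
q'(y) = 3*y^2 - 20*y + 23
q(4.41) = -21.28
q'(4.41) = -6.86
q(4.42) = -21.35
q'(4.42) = -6.79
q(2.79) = -5.95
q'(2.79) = -9.45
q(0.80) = -1.49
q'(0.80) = 8.92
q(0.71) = -2.35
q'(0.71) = 10.31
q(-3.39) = -245.85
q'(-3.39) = 125.28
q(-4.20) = -361.09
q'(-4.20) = 159.92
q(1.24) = 1.05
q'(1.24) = 2.81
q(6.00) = -20.00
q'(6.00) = 11.00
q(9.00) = 112.00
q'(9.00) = 86.00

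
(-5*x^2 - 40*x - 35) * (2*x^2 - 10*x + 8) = -10*x^4 - 30*x^3 + 290*x^2 + 30*x - 280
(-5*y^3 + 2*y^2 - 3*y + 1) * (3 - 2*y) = 10*y^4 - 19*y^3 + 12*y^2 - 11*y + 3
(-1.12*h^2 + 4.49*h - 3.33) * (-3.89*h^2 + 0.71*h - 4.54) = 4.3568*h^4 - 18.2613*h^3 + 21.2264*h^2 - 22.7489*h + 15.1182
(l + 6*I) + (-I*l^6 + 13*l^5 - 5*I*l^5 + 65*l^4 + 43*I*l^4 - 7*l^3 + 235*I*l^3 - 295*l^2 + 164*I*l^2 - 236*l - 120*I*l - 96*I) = -I*l^6 + 13*l^5 - 5*I*l^5 + 65*l^4 + 43*I*l^4 - 7*l^3 + 235*I*l^3 - 295*l^2 + 164*I*l^2 - 235*l - 120*I*l - 90*I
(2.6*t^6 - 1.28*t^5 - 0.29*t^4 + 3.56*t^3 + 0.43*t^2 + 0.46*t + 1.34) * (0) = 0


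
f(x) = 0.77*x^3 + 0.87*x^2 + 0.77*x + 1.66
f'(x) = 2.31*x^2 + 1.74*x + 0.77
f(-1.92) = -2.06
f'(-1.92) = 5.94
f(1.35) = 6.18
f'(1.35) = 7.33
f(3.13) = 36.20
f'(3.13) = 28.85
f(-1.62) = -0.58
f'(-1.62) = 4.01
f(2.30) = 17.40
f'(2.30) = 16.99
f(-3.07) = -14.78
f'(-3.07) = 17.20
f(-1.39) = 0.20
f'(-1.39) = 2.81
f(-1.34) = 0.34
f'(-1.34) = 2.59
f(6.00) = 203.92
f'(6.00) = 94.37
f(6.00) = 203.92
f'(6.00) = 94.37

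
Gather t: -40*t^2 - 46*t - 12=-40*t^2 - 46*t - 12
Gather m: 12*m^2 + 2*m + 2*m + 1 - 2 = 12*m^2 + 4*m - 1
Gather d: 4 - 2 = 2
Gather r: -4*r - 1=-4*r - 1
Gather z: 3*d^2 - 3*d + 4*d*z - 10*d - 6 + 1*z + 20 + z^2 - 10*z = 3*d^2 - 13*d + z^2 + z*(4*d - 9) + 14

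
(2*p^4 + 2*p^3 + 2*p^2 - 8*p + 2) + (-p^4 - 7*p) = p^4 + 2*p^3 + 2*p^2 - 15*p + 2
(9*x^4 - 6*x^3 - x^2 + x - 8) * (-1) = -9*x^4 + 6*x^3 + x^2 - x + 8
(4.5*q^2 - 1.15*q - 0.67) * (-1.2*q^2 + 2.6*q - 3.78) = -5.4*q^4 + 13.08*q^3 - 19.196*q^2 + 2.605*q + 2.5326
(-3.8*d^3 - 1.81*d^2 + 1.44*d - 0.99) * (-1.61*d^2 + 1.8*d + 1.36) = 6.118*d^5 - 3.9259*d^4 - 10.7444*d^3 + 1.7243*d^2 + 0.1764*d - 1.3464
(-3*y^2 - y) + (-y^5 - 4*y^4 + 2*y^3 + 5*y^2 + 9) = -y^5 - 4*y^4 + 2*y^3 + 2*y^2 - y + 9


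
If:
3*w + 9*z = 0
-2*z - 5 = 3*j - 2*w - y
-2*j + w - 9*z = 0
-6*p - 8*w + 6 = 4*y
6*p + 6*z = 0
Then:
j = -6/5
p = -1/5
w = -3/5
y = 3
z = 1/5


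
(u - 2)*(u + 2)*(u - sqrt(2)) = u^3 - sqrt(2)*u^2 - 4*u + 4*sqrt(2)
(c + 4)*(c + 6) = c^2 + 10*c + 24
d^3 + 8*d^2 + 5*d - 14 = (d - 1)*(d + 2)*(d + 7)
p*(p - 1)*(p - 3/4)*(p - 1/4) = p^4 - 2*p^3 + 19*p^2/16 - 3*p/16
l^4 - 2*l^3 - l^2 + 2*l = l*(l - 2)*(l - 1)*(l + 1)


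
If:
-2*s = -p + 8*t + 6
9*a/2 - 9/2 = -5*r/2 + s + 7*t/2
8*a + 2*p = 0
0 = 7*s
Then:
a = -2*t - 3/2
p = 8*t + 6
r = 5*t + 9/2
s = 0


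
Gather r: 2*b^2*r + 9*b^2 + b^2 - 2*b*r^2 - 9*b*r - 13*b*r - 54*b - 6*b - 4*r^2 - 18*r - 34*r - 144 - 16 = 10*b^2 - 60*b + r^2*(-2*b - 4) + r*(2*b^2 - 22*b - 52) - 160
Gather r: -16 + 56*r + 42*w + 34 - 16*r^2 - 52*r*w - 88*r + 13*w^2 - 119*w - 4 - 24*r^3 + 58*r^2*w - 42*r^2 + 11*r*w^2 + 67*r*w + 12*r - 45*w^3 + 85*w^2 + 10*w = -24*r^3 + r^2*(58*w - 58) + r*(11*w^2 + 15*w - 20) - 45*w^3 + 98*w^2 - 67*w + 14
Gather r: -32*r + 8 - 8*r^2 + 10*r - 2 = -8*r^2 - 22*r + 6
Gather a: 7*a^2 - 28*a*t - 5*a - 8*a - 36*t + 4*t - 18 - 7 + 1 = 7*a^2 + a*(-28*t - 13) - 32*t - 24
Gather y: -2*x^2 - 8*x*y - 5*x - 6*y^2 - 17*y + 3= -2*x^2 - 5*x - 6*y^2 + y*(-8*x - 17) + 3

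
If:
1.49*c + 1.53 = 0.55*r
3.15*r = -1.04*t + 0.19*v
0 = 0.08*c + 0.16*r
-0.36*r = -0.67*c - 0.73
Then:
No Solution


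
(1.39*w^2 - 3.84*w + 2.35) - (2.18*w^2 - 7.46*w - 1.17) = -0.79*w^2 + 3.62*w + 3.52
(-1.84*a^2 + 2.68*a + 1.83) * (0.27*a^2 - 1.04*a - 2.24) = -0.4968*a^4 + 2.6372*a^3 + 1.8285*a^2 - 7.9064*a - 4.0992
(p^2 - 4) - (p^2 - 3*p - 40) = 3*p + 36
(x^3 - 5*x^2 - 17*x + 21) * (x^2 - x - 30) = x^5 - 6*x^4 - 42*x^3 + 188*x^2 + 489*x - 630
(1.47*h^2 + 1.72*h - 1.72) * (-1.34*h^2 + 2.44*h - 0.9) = -1.9698*h^4 + 1.282*h^3 + 5.1786*h^2 - 5.7448*h + 1.548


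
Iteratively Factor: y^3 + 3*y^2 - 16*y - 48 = (y + 4)*(y^2 - y - 12) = (y + 3)*(y + 4)*(y - 4)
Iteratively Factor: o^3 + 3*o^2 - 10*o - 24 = (o + 2)*(o^2 + o - 12) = (o - 3)*(o + 2)*(o + 4)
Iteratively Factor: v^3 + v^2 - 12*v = (v - 3)*(v^2 + 4*v) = (v - 3)*(v + 4)*(v)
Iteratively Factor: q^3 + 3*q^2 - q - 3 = (q - 1)*(q^2 + 4*q + 3) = (q - 1)*(q + 1)*(q + 3)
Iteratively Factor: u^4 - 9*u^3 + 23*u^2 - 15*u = (u)*(u^3 - 9*u^2 + 23*u - 15) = u*(u - 3)*(u^2 - 6*u + 5) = u*(u - 3)*(u - 1)*(u - 5)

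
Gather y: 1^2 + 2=3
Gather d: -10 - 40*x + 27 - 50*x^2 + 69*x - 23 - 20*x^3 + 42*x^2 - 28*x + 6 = -20*x^3 - 8*x^2 + x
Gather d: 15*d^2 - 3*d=15*d^2 - 3*d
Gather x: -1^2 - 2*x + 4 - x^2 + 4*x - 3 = -x^2 + 2*x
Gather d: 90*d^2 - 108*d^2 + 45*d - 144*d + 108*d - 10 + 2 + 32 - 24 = -18*d^2 + 9*d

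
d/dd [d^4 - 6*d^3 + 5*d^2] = 2*d*(2*d^2 - 9*d + 5)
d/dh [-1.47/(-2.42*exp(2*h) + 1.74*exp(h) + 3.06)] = (2.5578 - 7.1148*exp(h))*exp(h)/(-2.42*exp(2*h) + 1.74*exp(h) + 3.06)^2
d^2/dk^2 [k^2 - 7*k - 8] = 2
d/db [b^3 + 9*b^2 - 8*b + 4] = 3*b^2 + 18*b - 8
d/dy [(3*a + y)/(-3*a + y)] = -6*a/(3*a - y)^2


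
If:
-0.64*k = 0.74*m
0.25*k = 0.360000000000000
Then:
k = 1.44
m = -1.25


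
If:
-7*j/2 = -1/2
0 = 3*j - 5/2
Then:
No Solution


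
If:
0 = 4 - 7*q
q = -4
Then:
No Solution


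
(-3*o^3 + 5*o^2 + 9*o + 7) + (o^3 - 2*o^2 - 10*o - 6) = -2*o^3 + 3*o^2 - o + 1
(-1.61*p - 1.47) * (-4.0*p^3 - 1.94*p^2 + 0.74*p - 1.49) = 6.44*p^4 + 9.0034*p^3 + 1.6604*p^2 + 1.3111*p + 2.1903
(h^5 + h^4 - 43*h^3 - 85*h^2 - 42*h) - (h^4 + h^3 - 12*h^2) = h^5 - 44*h^3 - 73*h^2 - 42*h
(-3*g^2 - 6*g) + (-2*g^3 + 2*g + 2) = -2*g^3 - 3*g^2 - 4*g + 2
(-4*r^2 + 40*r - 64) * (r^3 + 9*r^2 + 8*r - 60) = -4*r^5 + 4*r^4 + 264*r^3 - 16*r^2 - 2912*r + 3840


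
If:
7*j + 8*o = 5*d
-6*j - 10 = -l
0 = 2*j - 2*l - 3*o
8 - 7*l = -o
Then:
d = -1601/340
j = -103/68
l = 31/34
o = -55/34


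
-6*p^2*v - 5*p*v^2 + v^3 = v*(-6*p + v)*(p + v)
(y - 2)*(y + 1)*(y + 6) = y^3 + 5*y^2 - 8*y - 12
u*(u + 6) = u^2 + 6*u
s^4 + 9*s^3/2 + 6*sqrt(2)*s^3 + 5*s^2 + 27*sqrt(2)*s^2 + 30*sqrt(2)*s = s*(s + 2)*(s + 5/2)*(s + 6*sqrt(2))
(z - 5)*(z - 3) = z^2 - 8*z + 15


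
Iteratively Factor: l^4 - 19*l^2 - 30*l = (l + 3)*(l^3 - 3*l^2 - 10*l) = (l - 5)*(l + 3)*(l^2 + 2*l) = (l - 5)*(l + 2)*(l + 3)*(l)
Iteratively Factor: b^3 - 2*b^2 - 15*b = (b + 3)*(b^2 - 5*b) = b*(b + 3)*(b - 5)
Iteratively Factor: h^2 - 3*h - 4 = (h - 4)*(h + 1)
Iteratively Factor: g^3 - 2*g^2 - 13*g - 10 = (g + 2)*(g^2 - 4*g - 5) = (g - 5)*(g + 2)*(g + 1)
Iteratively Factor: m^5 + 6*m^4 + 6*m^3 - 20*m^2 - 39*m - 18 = (m + 3)*(m^4 + 3*m^3 - 3*m^2 - 11*m - 6) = (m + 3)^2*(m^3 - 3*m - 2) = (m + 1)*(m + 3)^2*(m^2 - m - 2) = (m - 2)*(m + 1)*(m + 3)^2*(m + 1)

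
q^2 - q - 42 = (q - 7)*(q + 6)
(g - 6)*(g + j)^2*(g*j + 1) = g^4*j + 2*g^3*j^2 - 6*g^3*j + g^3 + g^2*j^3 - 12*g^2*j^2 + 2*g^2*j - 6*g^2 - 6*g*j^3 + g*j^2 - 12*g*j - 6*j^2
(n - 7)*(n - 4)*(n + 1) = n^3 - 10*n^2 + 17*n + 28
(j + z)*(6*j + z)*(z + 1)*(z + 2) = 6*j^2*z^2 + 18*j^2*z + 12*j^2 + 7*j*z^3 + 21*j*z^2 + 14*j*z + z^4 + 3*z^3 + 2*z^2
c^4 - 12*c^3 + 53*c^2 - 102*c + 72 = (c - 4)*(c - 3)^2*(c - 2)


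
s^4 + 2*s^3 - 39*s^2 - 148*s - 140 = (s - 7)*(s + 2)^2*(s + 5)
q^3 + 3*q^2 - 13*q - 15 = (q - 3)*(q + 1)*(q + 5)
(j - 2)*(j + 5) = j^2 + 3*j - 10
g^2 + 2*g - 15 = (g - 3)*(g + 5)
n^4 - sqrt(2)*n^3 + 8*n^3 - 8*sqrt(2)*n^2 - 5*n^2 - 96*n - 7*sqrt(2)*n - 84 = (n + 1)*(n + 7)*(n - 3*sqrt(2))*(n + 2*sqrt(2))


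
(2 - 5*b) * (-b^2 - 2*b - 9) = 5*b^3 + 8*b^2 + 41*b - 18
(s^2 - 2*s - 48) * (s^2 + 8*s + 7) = s^4 + 6*s^3 - 57*s^2 - 398*s - 336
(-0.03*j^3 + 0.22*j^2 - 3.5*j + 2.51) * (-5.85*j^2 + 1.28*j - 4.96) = 0.1755*j^5 - 1.3254*j^4 + 20.9054*j^3 - 20.2547*j^2 + 20.5728*j - 12.4496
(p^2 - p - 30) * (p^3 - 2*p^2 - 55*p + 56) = p^5 - 3*p^4 - 83*p^3 + 171*p^2 + 1594*p - 1680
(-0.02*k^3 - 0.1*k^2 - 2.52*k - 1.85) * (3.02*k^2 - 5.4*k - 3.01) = -0.0604*k^5 - 0.194*k^4 - 7.0102*k^3 + 8.322*k^2 + 17.5752*k + 5.5685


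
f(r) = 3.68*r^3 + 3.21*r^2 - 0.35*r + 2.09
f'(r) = 11.04*r^2 + 6.42*r - 0.35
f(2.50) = 78.78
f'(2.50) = 84.70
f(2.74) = 100.93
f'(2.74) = 100.12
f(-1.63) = -4.75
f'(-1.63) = 18.52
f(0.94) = 7.65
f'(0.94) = 15.44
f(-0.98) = 2.05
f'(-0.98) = 3.96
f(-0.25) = 2.32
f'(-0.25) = -1.26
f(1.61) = 25.20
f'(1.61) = 38.60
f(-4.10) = -196.14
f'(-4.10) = 158.91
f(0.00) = 2.09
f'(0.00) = -0.35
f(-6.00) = -675.13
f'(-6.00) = 358.57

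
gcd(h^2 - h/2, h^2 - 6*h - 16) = 1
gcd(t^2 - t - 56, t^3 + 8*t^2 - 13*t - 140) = t + 7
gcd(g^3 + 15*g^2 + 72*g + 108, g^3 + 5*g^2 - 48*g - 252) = g^2 + 12*g + 36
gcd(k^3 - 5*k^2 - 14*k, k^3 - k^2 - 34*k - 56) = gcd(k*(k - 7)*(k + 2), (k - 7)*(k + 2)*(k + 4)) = k^2 - 5*k - 14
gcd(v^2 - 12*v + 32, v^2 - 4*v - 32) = v - 8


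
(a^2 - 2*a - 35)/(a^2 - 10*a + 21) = (a + 5)/(a - 3)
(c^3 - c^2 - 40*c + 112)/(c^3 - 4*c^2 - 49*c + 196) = (c - 4)/(c - 7)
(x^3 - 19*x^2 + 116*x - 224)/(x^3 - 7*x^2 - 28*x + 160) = (x - 7)/(x + 5)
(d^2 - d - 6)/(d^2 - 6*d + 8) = (d^2 - d - 6)/(d^2 - 6*d + 8)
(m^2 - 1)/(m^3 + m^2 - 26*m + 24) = (m + 1)/(m^2 + 2*m - 24)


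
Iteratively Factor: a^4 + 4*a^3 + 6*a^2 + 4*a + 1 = (a + 1)*(a^3 + 3*a^2 + 3*a + 1) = (a + 1)^2*(a^2 + 2*a + 1) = (a + 1)^3*(a + 1)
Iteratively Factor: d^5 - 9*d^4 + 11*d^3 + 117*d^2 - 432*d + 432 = (d - 3)*(d^4 - 6*d^3 - 7*d^2 + 96*d - 144) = (d - 3)*(d + 4)*(d^3 - 10*d^2 + 33*d - 36) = (d - 4)*(d - 3)*(d + 4)*(d^2 - 6*d + 9) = (d - 4)*(d - 3)^2*(d + 4)*(d - 3)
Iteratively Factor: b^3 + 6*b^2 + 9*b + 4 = (b + 4)*(b^2 + 2*b + 1) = (b + 1)*(b + 4)*(b + 1)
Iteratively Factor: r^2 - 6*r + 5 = (r - 5)*(r - 1)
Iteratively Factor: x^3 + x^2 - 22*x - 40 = (x + 4)*(x^2 - 3*x - 10) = (x - 5)*(x + 4)*(x + 2)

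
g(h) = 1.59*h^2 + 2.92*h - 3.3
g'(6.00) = 22.00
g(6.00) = 71.46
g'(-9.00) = -25.70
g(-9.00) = 99.21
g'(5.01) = 18.85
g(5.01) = 51.24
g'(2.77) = 11.73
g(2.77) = 16.99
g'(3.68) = 14.62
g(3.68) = 28.98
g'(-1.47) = -1.75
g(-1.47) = -4.16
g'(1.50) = 7.69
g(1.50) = 4.66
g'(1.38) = 7.31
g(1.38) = 3.76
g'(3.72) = 14.75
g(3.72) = 29.57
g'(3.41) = 13.76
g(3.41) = 25.15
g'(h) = 3.18*h + 2.92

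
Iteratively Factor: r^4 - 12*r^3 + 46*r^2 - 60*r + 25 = (r - 5)*(r^3 - 7*r^2 + 11*r - 5) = (r - 5)^2*(r^2 - 2*r + 1) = (r - 5)^2*(r - 1)*(r - 1)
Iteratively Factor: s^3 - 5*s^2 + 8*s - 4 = (s - 2)*(s^2 - 3*s + 2) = (s - 2)*(s - 1)*(s - 2)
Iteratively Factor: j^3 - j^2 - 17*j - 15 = (j + 3)*(j^2 - 4*j - 5) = (j - 5)*(j + 3)*(j + 1)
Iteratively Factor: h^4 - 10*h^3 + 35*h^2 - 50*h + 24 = (h - 2)*(h^3 - 8*h^2 + 19*h - 12) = (h - 3)*(h - 2)*(h^2 - 5*h + 4) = (h - 4)*(h - 3)*(h - 2)*(h - 1)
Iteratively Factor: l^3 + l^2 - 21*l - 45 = (l + 3)*(l^2 - 2*l - 15) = (l - 5)*(l + 3)*(l + 3)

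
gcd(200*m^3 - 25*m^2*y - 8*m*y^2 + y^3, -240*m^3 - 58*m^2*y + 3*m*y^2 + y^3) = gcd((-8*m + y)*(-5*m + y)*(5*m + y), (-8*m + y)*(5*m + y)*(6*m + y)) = -40*m^2 - 3*m*y + y^2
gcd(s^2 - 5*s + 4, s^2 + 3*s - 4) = s - 1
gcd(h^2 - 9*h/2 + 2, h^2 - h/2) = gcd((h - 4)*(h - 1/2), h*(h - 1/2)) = h - 1/2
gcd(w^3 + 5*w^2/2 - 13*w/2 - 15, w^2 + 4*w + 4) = w + 2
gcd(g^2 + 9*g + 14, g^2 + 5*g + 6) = g + 2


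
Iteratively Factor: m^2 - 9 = (m + 3)*(m - 3)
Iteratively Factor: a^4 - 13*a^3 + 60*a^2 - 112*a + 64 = (a - 1)*(a^3 - 12*a^2 + 48*a - 64) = (a - 4)*(a - 1)*(a^2 - 8*a + 16) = (a - 4)^2*(a - 1)*(a - 4)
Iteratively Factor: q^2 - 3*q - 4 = (q + 1)*(q - 4)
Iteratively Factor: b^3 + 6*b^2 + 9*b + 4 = (b + 1)*(b^2 + 5*b + 4) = (b + 1)^2*(b + 4)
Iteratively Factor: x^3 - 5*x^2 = (x - 5)*(x^2) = x*(x - 5)*(x)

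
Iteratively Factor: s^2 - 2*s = (s - 2)*(s)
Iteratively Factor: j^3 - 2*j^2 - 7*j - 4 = (j + 1)*(j^2 - 3*j - 4) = (j + 1)^2*(j - 4)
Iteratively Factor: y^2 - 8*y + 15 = (y - 3)*(y - 5)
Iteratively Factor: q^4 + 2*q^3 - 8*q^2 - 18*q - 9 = (q + 1)*(q^3 + q^2 - 9*q - 9) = (q + 1)*(q + 3)*(q^2 - 2*q - 3) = (q - 3)*(q + 1)*(q + 3)*(q + 1)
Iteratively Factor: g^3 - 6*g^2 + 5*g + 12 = (g - 3)*(g^2 - 3*g - 4) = (g - 3)*(g + 1)*(g - 4)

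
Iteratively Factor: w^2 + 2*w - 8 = (w - 2)*(w + 4)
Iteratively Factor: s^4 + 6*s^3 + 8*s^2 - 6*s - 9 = (s + 3)*(s^3 + 3*s^2 - s - 3) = (s - 1)*(s + 3)*(s^2 + 4*s + 3) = (s - 1)*(s + 3)^2*(s + 1)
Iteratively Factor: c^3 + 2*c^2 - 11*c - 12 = (c + 4)*(c^2 - 2*c - 3) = (c + 1)*(c + 4)*(c - 3)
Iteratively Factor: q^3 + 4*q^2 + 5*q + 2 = (q + 1)*(q^2 + 3*q + 2) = (q + 1)^2*(q + 2)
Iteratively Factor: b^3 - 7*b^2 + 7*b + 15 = (b - 5)*(b^2 - 2*b - 3) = (b - 5)*(b - 3)*(b + 1)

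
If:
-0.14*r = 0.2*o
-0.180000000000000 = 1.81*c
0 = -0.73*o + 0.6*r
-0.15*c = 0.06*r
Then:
No Solution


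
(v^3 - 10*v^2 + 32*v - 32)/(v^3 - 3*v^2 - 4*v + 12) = (v^2 - 8*v + 16)/(v^2 - v - 6)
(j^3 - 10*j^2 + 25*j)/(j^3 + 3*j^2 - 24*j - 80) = j*(j - 5)/(j^2 + 8*j + 16)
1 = 1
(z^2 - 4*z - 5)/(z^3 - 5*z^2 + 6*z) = (z^2 - 4*z - 5)/(z*(z^2 - 5*z + 6))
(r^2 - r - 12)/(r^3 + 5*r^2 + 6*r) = (r - 4)/(r*(r + 2))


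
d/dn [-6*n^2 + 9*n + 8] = 9 - 12*n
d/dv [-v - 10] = -1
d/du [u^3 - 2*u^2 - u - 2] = 3*u^2 - 4*u - 1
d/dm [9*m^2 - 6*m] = 18*m - 6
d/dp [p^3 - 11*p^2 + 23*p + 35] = 3*p^2 - 22*p + 23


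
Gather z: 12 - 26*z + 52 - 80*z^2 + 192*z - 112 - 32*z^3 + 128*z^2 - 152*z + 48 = -32*z^3 + 48*z^2 + 14*z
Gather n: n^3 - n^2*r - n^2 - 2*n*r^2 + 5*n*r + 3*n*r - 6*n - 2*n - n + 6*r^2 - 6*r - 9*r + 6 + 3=n^3 + n^2*(-r - 1) + n*(-2*r^2 + 8*r - 9) + 6*r^2 - 15*r + 9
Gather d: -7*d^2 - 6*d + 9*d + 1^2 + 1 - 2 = -7*d^2 + 3*d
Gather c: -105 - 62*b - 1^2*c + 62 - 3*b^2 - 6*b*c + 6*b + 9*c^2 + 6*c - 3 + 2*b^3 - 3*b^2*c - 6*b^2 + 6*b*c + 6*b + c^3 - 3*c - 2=2*b^3 - 9*b^2 - 50*b + c^3 + 9*c^2 + c*(2 - 3*b^2) - 48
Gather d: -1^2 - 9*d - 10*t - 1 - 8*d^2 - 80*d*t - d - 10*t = -8*d^2 + d*(-80*t - 10) - 20*t - 2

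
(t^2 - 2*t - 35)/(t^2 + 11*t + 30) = (t - 7)/(t + 6)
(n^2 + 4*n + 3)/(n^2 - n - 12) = (n + 1)/(n - 4)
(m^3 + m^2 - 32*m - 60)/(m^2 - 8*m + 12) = (m^2 + 7*m + 10)/(m - 2)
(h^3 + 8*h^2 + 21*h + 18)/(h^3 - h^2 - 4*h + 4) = (h^2 + 6*h + 9)/(h^2 - 3*h + 2)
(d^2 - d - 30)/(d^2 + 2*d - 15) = (d - 6)/(d - 3)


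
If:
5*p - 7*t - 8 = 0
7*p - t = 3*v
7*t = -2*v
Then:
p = 152/193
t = -112/193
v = 392/193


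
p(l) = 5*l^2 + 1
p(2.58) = 34.28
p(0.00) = 1.00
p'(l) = 10*l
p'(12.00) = 120.00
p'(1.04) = 10.40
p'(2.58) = 25.80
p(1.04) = 6.41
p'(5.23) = 52.30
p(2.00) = 21.00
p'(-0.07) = -0.70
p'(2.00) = 20.00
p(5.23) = 137.76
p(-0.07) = 1.02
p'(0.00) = 0.00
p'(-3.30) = -33.00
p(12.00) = 721.00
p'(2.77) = 27.70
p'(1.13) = 11.30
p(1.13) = 7.38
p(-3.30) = 55.45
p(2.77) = 39.36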